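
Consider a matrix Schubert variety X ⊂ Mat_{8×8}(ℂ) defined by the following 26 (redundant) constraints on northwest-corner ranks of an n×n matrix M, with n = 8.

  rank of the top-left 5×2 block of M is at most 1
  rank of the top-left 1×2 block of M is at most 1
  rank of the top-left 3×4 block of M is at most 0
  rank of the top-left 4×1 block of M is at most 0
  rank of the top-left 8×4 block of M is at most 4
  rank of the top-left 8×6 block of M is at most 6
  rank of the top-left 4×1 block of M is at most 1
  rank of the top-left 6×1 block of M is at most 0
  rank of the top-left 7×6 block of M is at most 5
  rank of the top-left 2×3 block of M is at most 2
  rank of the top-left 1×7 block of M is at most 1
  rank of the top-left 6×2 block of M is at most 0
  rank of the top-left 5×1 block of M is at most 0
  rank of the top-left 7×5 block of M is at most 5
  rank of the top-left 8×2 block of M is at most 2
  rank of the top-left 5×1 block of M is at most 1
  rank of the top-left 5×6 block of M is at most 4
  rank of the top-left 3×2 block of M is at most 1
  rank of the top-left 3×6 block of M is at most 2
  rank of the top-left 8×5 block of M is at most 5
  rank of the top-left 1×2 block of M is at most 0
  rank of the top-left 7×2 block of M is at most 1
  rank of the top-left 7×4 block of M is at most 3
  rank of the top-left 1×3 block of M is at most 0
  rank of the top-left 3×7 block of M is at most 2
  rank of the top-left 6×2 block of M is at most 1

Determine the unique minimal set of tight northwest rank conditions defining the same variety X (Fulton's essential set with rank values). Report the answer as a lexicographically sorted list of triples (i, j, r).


The tightest implied rank at each (i,j), from the 26 conditions:

  0, 0, 0, 0, 1, 1, 1, 1
  0, 0, 0, 0, 1, 2, 2, 2
  0, 0, 0, 0, 1, 2, 2, 3
  0, 0, 1, 1, 2, 3, 3, 4
  0, 0, 1, 2, 3, 4, 4, 5
  0, 0, 1, 2, 3, 4, 5, 6
  1, 1, 2, 3, 4, 5, 6, 7
  1, 2, 3, 4, 5, 6, 7, 8

second differences of R give the permutation w = (5, 6, 8, 3, 4, 7, 1, 2).

ℓ(w)=19; the 3 essential cells (i,j,r):

[(3, 4, 0), (3, 7, 2), (6, 2, 0)]


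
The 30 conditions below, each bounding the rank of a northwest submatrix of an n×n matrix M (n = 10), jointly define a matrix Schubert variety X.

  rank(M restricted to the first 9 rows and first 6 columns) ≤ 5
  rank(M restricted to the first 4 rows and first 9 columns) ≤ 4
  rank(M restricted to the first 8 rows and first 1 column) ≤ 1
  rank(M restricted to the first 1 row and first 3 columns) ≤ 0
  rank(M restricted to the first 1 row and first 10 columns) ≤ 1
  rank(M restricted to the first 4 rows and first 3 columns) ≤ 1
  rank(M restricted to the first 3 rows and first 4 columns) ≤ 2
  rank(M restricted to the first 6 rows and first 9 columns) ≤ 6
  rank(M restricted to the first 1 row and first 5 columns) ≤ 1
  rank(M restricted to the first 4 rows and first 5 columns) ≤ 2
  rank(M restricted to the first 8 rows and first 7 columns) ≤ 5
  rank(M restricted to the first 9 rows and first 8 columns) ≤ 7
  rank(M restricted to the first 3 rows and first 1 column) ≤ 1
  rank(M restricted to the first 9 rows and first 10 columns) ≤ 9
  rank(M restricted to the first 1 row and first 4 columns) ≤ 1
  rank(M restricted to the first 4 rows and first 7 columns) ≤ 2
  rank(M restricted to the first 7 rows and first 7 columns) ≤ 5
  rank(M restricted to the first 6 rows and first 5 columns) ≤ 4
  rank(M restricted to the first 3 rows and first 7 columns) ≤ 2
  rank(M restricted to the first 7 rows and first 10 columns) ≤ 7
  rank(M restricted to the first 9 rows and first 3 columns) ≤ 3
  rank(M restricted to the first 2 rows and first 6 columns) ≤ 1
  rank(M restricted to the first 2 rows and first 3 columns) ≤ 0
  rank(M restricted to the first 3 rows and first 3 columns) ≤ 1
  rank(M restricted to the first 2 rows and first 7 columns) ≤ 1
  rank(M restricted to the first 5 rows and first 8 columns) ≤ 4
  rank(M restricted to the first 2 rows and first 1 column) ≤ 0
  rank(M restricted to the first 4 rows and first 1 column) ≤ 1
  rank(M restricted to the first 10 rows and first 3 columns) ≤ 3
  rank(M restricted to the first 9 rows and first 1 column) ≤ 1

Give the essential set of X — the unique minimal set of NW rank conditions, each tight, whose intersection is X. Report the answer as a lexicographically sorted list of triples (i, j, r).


Recovering R(i,j) via the rank-extension bound from the 30 conditions:

  R[1]: 0, 0, 0, 1, 1, 1, 1, 1, 1, 1
  R[2]: 0, 0, 0, 1, 1, 1, 1, 2, 2, 2
  R[3]: 1, 1, 1, 2, 2, 2, 2, 3, 3, 3
  R[4]: 1, 1, 1, 2, 2, 2, 2, 3, 4, 4
  R[5]: 1, 2, 2, 3, 3, 3, 3, 4, 5, 5
  R[6]: 1, 2, 3, 4, 4, 4, 4, 5, 6, 6
  R[7]: 1, 2, 3, 4, 5, 5, 5, 6, 7, 7
  R[8]: 1, 2, 3, 4, 5, 5, 5, 6, 7, 8
  R[9]: 1, 2, 3, 4, 5, 5, 6, 7, 8, 9
  R[10]: 1, 2, 3, 4, 5, 6, 7, 8, 9, 10

reading off 1-entries of Δ²R: w = (4, 8, 1, 9, 2, 3, 5, 10, 7, 6).

|D(w)|=17, |Ess(w)|=6:

[(2, 3, 0), (2, 7, 1), (4, 3, 1), (4, 7, 2), (8, 7, 5), (9, 6, 5)]


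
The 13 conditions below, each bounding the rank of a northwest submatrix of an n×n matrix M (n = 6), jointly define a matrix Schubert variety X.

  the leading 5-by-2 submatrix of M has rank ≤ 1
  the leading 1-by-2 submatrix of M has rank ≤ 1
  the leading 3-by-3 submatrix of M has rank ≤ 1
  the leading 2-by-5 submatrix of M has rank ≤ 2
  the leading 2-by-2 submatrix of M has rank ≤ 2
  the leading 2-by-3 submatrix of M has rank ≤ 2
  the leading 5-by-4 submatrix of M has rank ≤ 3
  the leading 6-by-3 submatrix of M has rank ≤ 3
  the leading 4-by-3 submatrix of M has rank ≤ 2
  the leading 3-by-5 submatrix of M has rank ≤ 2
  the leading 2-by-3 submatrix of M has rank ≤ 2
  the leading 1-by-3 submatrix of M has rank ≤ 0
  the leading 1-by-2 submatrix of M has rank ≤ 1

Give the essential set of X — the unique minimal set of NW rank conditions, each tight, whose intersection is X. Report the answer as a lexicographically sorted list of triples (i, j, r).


The tightest implied rank at each (i,j), from the 13 conditions:

  i=1: 0, 0, 0, 1, 1, 1
  i=2: 1, 1, 1, 2, 2, 2
  i=3: 1, 1, 1, 2, 2, 3
  i=4: 1, 1, 2, 3, 3, 4
  i=5: 1, 1, 2, 3, 4, 5
  i=6: 1, 2, 3, 4, 5, 6

reading off 1-entries of Δ²R: w = (4, 1, 6, 3, 5, 2).

ℓ(w)=8; the 4 essential cells (i,j,r):

[(1, 3, 0), (3, 3, 1), (3, 5, 2), (5, 2, 1)]


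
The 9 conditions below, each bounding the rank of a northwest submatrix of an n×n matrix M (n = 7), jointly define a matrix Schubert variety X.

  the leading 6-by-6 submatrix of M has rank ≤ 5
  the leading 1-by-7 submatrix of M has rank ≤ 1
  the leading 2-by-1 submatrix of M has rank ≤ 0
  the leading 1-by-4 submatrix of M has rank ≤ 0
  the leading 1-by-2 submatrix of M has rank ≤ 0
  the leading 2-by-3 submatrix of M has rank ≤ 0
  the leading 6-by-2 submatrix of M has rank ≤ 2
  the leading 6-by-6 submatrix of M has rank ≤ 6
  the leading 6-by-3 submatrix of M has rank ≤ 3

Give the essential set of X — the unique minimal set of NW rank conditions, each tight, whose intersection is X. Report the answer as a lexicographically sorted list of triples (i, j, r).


Reconstructing r_w from the 9 given conditions:

  i=1: 0 0 0 0 1 1 1
  i=2: 0 0 0 1 2 2 2
  i=3: 1 1 1 2 3 3 3
  i=4: 1 2 2 3 4 4 4
  i=5: 1 2 3 4 5 5 5
  i=6: 1 2 3 4 5 5 6
  i=7: 1 2 3 4 5 6 7

second differences of R give the permutation w = (5, 4, 1, 2, 3, 7, 6).

|D(w)|=8, |Ess(w)|=3:

[(1, 4, 0), (2, 3, 0), (6, 6, 5)]


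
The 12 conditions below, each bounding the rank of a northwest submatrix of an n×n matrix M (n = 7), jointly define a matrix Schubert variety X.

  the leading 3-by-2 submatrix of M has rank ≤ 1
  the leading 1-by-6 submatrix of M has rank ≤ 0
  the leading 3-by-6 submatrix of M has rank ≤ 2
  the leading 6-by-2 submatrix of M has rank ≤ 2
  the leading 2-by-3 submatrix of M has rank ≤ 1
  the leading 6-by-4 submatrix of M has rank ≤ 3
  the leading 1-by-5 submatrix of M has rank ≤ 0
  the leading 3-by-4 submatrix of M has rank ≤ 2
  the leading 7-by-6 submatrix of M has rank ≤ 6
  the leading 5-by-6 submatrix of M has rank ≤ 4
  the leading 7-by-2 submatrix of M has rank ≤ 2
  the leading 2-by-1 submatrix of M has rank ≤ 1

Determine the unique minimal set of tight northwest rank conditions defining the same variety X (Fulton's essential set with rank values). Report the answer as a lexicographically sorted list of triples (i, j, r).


Propagating the 12 rank bounds to every northwest block:

  R[1]: 0 0 0 0 0 0 1
  R[2]: 1 1 1 1 1 1 2
  R[3]: 1 1 2 2 2 2 3
  R[4]: 1 2 3 3 3 3 4
  R[5]: 1 2 3 3 4 4 5
  R[6]: 1 2 3 3 4 5 6
  R[7]: 1 2 3 4 5 6 7

the unique w with this rank table is (7, 1, 3, 2, 5, 6, 4).

|D(w)|=9, |Ess(w)|=3:

[(1, 6, 0), (3, 2, 1), (6, 4, 3)]


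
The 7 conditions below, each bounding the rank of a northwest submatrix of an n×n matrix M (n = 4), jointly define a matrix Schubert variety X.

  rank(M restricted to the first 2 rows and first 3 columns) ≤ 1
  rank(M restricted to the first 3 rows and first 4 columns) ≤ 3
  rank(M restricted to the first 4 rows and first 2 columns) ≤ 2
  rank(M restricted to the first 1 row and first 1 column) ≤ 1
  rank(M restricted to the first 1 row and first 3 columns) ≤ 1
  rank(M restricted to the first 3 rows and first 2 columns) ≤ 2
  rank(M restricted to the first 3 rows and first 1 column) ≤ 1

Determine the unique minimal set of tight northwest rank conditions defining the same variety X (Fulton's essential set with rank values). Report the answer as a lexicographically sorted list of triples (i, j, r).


Propagating the 7 rank bounds to every northwest block:

  i=1: 1 1 1 1
  i=2: 1 1 1 2
  i=3: 1 2 2 3
  i=4: 1 2 3 4

so w = (1, 4, 2, 3).

Rothe diagram D(w) (2 cells), 1 SE-corner (essential condition):

[(2, 3, 1)]


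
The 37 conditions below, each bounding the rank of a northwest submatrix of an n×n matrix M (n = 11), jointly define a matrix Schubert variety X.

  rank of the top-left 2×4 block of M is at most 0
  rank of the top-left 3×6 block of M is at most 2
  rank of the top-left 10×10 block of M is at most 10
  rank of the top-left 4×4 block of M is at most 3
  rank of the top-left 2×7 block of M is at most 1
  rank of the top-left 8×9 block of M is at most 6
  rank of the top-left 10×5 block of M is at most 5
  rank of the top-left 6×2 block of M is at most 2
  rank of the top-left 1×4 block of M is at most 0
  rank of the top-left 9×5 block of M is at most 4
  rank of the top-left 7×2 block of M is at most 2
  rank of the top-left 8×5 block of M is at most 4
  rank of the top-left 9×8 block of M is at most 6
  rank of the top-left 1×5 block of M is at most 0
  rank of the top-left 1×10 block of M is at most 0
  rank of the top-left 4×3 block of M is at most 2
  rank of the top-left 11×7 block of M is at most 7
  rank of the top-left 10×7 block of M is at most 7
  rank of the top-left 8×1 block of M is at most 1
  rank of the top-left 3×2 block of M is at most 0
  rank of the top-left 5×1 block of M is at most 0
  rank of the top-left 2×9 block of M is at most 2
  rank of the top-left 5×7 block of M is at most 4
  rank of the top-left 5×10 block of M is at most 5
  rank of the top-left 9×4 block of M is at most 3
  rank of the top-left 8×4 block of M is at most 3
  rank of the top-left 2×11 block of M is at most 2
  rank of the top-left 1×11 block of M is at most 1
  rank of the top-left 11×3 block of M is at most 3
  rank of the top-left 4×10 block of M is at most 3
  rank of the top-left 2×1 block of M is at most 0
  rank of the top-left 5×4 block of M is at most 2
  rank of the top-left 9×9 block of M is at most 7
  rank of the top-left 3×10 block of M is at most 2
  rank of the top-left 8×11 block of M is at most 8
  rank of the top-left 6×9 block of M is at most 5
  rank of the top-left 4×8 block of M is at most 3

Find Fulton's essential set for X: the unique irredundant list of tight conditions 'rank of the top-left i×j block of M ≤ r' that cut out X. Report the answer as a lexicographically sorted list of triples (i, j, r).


Reconstructing r_w from the 37 given conditions:

  R[1]: 0  0  0  0  0  0  0  0  0  0  1
  R[2]: 0  0  0  0  1  1  1  1  1  1  2
  R[3]: 0  0  1  1  2  2  2  2  2  2  3
  R[4]: 0  1  2  2  3  3  3  3  3  3  4
  R[5]: 0  1  2  2  3  4  4  4  4  4  5
  R[6]: 1  2  3  3  4  5  5  5  5  5  6
  R[7]: 1  2  3  3  4  5  6  6  6  6  7
  R[8]: 1  2  3  3  4  5  6  6  6  7  8
  R[9]: 1  2  3  3  4  5  6  6  7  8  9
  R[10]: 1  2  3  4  5  6  7  7  8  9  10
  R[11]: 1  2  3  4  5  6  7  8  9  10  11

so w = (11, 5, 3, 2, 6, 1, 7, 10, 9, 4, 8).

ℓ(w)=25; the 8 essential cells (i,j,r):

[(1, 10, 0), (2, 4, 0), (3, 2, 0), (5, 1, 0), (5, 4, 2), (8, 9, 6), (9, 4, 3), (9, 8, 6)]


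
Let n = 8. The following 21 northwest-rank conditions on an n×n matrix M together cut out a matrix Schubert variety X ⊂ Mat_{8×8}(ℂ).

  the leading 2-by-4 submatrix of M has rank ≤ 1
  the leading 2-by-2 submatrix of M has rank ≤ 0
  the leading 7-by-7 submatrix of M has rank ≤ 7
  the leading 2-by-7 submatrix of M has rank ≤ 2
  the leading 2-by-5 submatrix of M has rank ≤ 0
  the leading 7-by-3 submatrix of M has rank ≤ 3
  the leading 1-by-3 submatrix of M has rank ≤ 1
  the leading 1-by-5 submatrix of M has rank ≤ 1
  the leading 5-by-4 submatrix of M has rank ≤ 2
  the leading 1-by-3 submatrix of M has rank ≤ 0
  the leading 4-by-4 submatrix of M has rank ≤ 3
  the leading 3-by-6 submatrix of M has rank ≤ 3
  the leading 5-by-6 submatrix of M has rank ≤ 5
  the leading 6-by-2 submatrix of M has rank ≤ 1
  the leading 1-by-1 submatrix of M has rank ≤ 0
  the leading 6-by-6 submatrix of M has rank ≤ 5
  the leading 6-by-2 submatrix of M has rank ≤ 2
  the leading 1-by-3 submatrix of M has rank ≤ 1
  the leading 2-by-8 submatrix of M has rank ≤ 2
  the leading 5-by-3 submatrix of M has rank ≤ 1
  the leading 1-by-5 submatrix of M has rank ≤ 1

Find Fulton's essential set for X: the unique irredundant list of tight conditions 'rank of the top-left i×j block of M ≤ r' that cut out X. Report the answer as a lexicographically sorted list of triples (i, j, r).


Recovering R(i,j) via the rank-extension bound from the 21 conditions:

  row 1: 0  0  0  0  0  1  1  1
  row 2: 0  0  0  0  0  1  2  2
  row 3: 1  1  1  1  1  2  3  3
  row 4: 1  1  1  2  2  3  4  4
  row 5: 1  1  1  2  3  4  5  5
  row 6: 1  1  2  3  4  5  6  6
  row 7: 1  2  3  4  5  6  7  7
  row 8: 1  2  3  4  5  6  7  8

the unique w with this rank table is (6, 7, 1, 4, 5, 3, 2, 8).

|D(w)|=15, |Ess(w)|=3:

[(2, 5, 0), (5, 3, 1), (6, 2, 1)]


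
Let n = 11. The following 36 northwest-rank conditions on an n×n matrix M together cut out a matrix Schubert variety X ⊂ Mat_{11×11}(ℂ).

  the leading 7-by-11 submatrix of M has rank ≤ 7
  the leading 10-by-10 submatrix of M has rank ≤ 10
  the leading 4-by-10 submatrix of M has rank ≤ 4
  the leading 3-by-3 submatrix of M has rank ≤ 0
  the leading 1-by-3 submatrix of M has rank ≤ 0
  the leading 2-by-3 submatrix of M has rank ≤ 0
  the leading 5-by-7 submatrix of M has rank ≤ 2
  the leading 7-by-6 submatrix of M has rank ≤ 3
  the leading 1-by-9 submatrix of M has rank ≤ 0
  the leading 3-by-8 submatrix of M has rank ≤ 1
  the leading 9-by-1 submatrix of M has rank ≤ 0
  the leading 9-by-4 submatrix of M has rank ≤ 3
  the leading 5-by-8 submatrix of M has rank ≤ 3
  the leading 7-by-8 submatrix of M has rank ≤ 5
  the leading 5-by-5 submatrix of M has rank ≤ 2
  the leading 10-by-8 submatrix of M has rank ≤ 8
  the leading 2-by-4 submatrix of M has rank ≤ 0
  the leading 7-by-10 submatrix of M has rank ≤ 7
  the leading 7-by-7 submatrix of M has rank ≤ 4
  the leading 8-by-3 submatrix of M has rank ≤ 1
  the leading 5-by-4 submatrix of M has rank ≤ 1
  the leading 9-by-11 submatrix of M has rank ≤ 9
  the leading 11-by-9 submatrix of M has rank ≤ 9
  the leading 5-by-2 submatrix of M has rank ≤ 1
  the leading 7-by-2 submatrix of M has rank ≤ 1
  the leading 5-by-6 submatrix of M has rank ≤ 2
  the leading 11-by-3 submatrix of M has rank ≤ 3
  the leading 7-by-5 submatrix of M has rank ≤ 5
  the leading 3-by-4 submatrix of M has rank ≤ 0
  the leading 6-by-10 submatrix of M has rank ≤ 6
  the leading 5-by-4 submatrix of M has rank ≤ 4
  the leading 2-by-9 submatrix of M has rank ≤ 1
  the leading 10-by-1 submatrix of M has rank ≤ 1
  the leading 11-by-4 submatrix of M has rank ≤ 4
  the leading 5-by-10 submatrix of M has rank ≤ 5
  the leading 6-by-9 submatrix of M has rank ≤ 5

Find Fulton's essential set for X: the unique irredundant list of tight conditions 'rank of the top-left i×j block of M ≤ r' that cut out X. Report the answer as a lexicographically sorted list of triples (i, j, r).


Rank table r_w(11×11) implied by the 36 constraints:

  row 1: 0 | 0 | 0 | 0 | 0 | 0 | 0 | 0 | 0 | 1 | 1
  row 2: 0 | 0 | 0 | 0 | 1 | 1 | 1 | 1 | 1 | 2 | 2
  row 3: 0 | 0 | 0 | 0 | 1 | 1 | 1 | 1 | 2 | 3 | 3
  row 4: 0 | 1 | 1 | 1 | 2 | 2 | 2 | 2 | 3 | 4 | 4
  row 5: 0 | 1 | 1 | 1 | 2 | 2 | 2 | 3 | 4 | 5 | 5
  row 6: 0 | 1 | 1 | 2 | 3 | 3 | 3 | 4 | 5 | 6 | 6
  row 7: 0 | 1 | 1 | 2 | 3 | 3 | 4 | 5 | 6 | 7 | 7
  row 8: 0 | 1 | 1 | 2 | 3 | 4 | 5 | 6 | 7 | 8 | 8
  row 9: 0 | 1 | 2 | 3 | 4 | 5 | 6 | 7 | 8 | 9 | 9
  row 10: 1 | 2 | 3 | 4 | 5 | 6 | 7 | 8 | 9 | 10 | 10
  row 11: 1 | 2 | 3 | 4 | 5 | 6 | 7 | 8 | 9 | 10 | 11

hence w(1..11) = (10, 5, 9, 2, 8, 4, 7, 6, 3, 1, 11).

8 SE-corners of the 34-cell Rothe diagram give Ess(w):

[(1, 9, 0), (3, 4, 0), (3, 8, 1), (5, 4, 1), (5, 7, 2), (7, 6, 3), (8, 3, 1), (9, 1, 0)]


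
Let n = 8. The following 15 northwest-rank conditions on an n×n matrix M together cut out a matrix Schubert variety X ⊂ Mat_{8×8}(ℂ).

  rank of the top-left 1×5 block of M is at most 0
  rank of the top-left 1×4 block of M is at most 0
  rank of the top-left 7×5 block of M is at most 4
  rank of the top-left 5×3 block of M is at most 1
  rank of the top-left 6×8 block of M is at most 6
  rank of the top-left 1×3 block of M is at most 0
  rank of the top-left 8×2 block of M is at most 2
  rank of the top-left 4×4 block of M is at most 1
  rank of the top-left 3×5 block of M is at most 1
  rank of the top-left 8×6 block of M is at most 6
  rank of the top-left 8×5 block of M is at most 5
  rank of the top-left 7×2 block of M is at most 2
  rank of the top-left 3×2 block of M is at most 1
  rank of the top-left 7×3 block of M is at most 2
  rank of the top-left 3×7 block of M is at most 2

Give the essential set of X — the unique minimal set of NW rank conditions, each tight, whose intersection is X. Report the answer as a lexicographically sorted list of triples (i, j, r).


Reconstructing r_w from the 15 given conditions:

  row 1: 0  0  0  0  0  1  1  1
  row 2: 1  1  1  1  1  2  2  2
  row 3: 1  1  1  1  1  2  2  3
  row 4: 1  1  1  1  2  3  3  4
  row 5: 1  1  1  2  3  4  4  5
  row 6: 1  2  2  3  4  5  5  6
  row 7: 1  2  2  3  4  5  6  7
  row 8: 1  2  3  4  5  6  7  8

giving w = (6, 1, 8, 5, 4, 2, 7, 3) via Δ²R.

6 SE-corners of the 16-cell Rothe diagram give Ess(w):

[(1, 5, 0), (3, 5, 1), (3, 7, 2), (4, 4, 1), (5, 3, 1), (7, 3, 2)]


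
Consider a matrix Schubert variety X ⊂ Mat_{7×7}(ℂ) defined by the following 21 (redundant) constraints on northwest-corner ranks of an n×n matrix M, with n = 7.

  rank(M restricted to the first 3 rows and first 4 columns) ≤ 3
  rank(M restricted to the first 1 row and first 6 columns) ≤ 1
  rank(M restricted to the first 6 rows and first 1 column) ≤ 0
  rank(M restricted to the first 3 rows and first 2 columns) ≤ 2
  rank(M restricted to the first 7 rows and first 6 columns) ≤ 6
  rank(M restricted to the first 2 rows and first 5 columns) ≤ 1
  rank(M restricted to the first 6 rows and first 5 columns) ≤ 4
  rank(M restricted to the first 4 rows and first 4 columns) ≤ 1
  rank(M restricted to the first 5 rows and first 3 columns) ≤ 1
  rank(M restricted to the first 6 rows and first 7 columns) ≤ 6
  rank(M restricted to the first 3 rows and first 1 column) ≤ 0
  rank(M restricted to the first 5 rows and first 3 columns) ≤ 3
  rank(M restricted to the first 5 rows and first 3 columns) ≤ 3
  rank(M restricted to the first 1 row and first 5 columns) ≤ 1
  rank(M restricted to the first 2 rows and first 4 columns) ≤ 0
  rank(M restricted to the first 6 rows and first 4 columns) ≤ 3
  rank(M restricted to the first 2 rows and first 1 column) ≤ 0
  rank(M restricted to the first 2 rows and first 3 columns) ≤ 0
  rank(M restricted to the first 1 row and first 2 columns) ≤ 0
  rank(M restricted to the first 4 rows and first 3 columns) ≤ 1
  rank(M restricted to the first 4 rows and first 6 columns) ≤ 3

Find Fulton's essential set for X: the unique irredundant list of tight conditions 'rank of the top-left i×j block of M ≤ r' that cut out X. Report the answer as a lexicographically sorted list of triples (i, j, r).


Recovering R(i,j) via the rank-extension bound from the 21 conditions:

  row 1: 0  0  0  0  1  1  1
  row 2: 0  0  0  0  1  2  2
  row 3: 0  1  1  1  2  3  3
  row 4: 0  1  1  1  2  3  4
  row 5: 0  1  1  2  3  4  5
  row 6: 0  1  2  3  4  5  6
  row 7: 1  2  3  4  5  6  7

giving w = (5, 6, 2, 7, 4, 3, 1) via Δ²R.

ℓ(w)=15; the 4 essential cells (i,j,r):

[(2, 4, 0), (4, 4, 1), (5, 3, 1), (6, 1, 0)]


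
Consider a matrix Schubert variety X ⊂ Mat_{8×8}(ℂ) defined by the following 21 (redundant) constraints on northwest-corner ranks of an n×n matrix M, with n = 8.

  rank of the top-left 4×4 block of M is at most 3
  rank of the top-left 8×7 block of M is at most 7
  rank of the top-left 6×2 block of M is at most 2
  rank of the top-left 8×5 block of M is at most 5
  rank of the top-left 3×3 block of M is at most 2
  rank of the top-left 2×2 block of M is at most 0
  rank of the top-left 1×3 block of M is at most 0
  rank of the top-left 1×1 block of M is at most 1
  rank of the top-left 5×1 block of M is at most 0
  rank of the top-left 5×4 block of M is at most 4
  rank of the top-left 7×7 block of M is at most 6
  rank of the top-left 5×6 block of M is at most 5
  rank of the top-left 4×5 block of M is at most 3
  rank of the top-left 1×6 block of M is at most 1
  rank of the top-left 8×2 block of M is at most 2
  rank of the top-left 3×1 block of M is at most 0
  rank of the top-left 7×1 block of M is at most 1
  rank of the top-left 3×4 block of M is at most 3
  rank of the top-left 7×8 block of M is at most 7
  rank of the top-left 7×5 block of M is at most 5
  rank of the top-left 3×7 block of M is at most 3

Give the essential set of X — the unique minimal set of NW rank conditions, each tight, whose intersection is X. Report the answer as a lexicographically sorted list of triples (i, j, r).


Rank table r_w(8×8) implied by the 21 constraints:

  i=1: 0 | 0 | 0 | 1 | 1 | 1 | 1 | 1
  i=2: 0 | 0 | 1 | 2 | 2 | 2 | 2 | 2
  i=3: 0 | 1 | 2 | 3 | 3 | 3 | 3 | 3
  i=4: 0 | 1 | 2 | 3 | 3 | 4 | 4 | 4
  i=5: 0 | 1 | 2 | 3 | 4 | 5 | 5 | 5
  i=6: 1 | 2 | 3 | 4 | 5 | 6 | 6 | 6
  i=7: 1 | 2 | 3 | 4 | 5 | 6 | 6 | 7
  i=8: 1 | 2 | 3 | 4 | 5 | 6 | 7 | 8

reading off 1-entries of Δ²R: w = (4, 3, 2, 6, 5, 1, 8, 7).

ℓ(w)=10; the 5 essential cells (i,j,r):

[(1, 3, 0), (2, 2, 0), (4, 5, 3), (5, 1, 0), (7, 7, 6)]


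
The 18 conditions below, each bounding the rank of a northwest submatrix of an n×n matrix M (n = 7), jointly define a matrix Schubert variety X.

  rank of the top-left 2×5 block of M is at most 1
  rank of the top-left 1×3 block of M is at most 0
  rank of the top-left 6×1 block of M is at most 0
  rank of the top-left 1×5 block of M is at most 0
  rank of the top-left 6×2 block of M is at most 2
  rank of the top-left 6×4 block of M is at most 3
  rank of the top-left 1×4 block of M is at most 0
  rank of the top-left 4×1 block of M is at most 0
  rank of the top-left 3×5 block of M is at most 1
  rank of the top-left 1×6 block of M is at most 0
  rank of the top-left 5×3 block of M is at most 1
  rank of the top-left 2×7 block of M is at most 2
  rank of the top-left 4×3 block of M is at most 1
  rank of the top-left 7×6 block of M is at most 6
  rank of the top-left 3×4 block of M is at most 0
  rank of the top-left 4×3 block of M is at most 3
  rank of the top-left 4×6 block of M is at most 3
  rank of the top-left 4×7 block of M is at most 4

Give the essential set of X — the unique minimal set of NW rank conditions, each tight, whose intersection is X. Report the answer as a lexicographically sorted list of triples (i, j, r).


Propagating the 18 rank bounds to every northwest block:

  i=1: 0  0  0  0  0  0  1
  i=2: 0  0  0  0  1  1  2
  i=3: 0  0  0  0  1  2  3
  i=4: 0  1  1  1  2  3  4
  i=5: 0  1  1  2  3  4  5
  i=6: 0  1  2  3  4  5  6
  i=7: 1  2  3  4  5  6  7

the unique w with this rank table is (7, 5, 6, 2, 4, 3, 1).

Rothe diagram D(w) (18 cells), 4 SE-corners (essential conditions):

[(1, 6, 0), (3, 4, 0), (5, 3, 1), (6, 1, 0)]


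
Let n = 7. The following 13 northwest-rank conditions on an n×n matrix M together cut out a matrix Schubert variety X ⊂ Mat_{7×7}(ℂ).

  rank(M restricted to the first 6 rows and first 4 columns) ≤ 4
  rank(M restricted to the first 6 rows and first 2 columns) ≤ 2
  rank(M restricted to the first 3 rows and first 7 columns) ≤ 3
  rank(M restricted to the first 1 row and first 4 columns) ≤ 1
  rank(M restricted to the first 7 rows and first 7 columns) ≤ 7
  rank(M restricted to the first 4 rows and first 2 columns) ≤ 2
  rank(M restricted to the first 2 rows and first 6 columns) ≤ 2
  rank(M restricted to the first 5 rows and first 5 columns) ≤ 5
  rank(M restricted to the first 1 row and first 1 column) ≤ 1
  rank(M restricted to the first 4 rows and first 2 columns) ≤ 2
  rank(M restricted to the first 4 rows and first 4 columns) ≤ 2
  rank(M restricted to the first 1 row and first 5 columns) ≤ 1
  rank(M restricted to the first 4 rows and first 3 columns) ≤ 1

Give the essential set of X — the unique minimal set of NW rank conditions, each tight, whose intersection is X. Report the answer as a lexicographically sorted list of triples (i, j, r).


Reconstructing r_w from the 13 given conditions:

  R[1]: 1  1  1  1  1  1  1
  R[2]: 1  1  1  2  2  2  2
  R[3]: 1  1  1  2  3  3  3
  R[4]: 1  1  1  2  3  4  4
  R[5]: 1  2  2  3  4  5  5
  R[6]: 1  2  3  4  5  6  6
  R[7]: 1  2  3  4  5  6  7

giving w = (1, 4, 5, 6, 2, 3, 7) via Δ²R.

|D(w)|=6, |Ess(w)|=1:

[(4, 3, 1)]


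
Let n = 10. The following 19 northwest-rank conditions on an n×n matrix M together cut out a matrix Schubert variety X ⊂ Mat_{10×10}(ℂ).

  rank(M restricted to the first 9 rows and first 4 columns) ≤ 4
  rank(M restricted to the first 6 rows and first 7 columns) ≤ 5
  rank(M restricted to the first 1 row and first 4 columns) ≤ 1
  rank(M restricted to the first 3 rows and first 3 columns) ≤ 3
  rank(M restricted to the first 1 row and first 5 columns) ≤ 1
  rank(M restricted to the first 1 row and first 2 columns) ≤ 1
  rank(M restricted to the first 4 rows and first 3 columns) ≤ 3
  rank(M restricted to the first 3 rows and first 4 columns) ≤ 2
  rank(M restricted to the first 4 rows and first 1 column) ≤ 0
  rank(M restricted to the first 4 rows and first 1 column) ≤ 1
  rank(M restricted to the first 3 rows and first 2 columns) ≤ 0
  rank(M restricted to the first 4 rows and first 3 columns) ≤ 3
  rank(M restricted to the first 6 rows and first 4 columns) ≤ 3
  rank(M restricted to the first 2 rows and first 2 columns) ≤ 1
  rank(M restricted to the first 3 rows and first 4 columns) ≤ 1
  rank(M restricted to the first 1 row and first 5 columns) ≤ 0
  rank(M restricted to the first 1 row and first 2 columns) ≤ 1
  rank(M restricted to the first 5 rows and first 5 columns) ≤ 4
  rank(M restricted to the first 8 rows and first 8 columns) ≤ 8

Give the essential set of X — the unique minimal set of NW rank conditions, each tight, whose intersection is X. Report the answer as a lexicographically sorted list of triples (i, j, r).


Rank table r_w(10×10) implied by the 19 constraints:

  0  0  0  0  0  1  1  1  1  1
  0  0  1  1  1  2  2  2  2  2
  0  0  1  1  2  3  3  3  3  3
  0  1  2  2  3  4  4  4  4  4
  1  2  3  3  4  5  5  5  5  5
  1  2  3  3  4  5  5  6  6  6
  1  2  3  4  5  6  6  7  7  7
  1  2  3  4  5  6  7  8  8  8
  1  2  3  4  5  6  7  8  9  9
  1  2  3  4  5  6  7  8  9  10

hence w(1..10) = (6, 3, 5, 2, 1, 8, 4, 7, 9, 10).

Rothe diagram D(w) (13 cells), 6 SE-corners (essential conditions):

[(1, 5, 0), (3, 2, 0), (3, 4, 1), (4, 1, 0), (6, 4, 3), (6, 7, 5)]


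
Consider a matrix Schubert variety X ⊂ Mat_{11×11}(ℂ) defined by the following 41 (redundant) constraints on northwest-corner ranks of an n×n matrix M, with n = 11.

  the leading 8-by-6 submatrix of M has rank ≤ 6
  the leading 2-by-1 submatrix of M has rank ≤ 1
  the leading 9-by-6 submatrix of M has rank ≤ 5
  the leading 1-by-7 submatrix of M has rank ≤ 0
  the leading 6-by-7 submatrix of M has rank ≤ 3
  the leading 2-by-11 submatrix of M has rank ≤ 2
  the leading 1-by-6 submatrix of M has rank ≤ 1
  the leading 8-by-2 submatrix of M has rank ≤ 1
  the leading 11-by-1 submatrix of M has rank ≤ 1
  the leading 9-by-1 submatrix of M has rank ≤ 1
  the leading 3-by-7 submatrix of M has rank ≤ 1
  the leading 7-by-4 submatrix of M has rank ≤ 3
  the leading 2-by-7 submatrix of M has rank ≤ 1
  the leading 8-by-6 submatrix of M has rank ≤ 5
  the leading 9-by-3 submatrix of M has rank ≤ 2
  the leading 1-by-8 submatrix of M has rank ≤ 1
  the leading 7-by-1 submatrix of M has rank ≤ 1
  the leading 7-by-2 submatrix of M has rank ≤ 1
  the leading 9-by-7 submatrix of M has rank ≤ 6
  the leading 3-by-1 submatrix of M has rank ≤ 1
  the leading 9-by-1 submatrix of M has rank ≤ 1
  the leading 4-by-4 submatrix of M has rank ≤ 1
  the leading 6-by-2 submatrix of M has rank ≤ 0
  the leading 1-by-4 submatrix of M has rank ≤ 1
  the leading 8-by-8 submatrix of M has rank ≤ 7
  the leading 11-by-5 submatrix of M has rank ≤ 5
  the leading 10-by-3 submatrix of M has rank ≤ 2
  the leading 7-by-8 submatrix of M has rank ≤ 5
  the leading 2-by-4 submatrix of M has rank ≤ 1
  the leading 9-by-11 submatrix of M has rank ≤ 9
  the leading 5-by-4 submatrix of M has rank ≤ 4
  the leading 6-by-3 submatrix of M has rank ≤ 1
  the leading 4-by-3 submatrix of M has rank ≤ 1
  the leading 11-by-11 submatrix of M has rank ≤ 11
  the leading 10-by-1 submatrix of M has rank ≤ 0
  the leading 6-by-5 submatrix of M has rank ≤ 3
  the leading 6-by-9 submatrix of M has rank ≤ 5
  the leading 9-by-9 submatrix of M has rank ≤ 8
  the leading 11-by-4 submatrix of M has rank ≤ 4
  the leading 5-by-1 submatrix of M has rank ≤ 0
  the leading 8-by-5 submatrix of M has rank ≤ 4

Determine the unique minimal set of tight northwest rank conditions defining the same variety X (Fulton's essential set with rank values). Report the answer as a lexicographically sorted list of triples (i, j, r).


Reconstructing r_w from the 41 given conditions:

  row 1: 0 0 0 0 0 0 0 1 1 1 1
  row 2: 0 0 1 1 1 1 1 2 2 2 2
  row 3: 0 0 1 1 1 1 1 2 3 3 3
  row 4: 0 0 1 1 2 2 2 3 4 4 4
  row 5: 0 0 1 2 3 3 3 4 5 5 5
  row 6: 0 0 1 2 3 3 3 4 5 6 6
  row 7: 0 1 2 3 4 4 4 5 6 7 7
  row 8: 0 1 2 3 4 5 5 6 7 8 8
  row 9: 0 1 2 3 4 5 6 7 8 9 9
  row 10: 0 1 2 3 4 5 6 7 8 9 10
  row 11: 1 2 3 4 5 6 7 8 9 10 11

so w = (8, 3, 9, 5, 4, 10, 2, 6, 7, 11, 1).

Fulton essential set (6 of the 28 Rothe cells):

[(1, 7, 0), (3, 7, 1), (4, 4, 1), (6, 2, 0), (6, 7, 3), (10, 1, 0)]


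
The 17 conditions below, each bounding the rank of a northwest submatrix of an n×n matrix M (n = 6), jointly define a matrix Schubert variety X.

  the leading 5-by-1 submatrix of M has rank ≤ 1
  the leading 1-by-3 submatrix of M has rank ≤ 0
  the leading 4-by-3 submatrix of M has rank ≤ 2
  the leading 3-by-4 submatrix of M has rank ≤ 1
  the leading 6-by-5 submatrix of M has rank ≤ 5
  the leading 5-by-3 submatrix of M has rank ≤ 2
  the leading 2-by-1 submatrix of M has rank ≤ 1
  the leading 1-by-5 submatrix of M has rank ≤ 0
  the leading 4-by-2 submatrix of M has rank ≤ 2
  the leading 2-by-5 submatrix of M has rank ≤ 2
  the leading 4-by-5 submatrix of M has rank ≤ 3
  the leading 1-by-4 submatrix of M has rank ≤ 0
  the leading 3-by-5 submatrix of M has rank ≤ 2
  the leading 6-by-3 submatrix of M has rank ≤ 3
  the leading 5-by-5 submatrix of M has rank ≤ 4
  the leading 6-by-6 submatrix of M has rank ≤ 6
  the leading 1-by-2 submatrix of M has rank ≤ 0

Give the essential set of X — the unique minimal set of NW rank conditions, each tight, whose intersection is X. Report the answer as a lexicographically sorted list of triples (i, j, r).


Recovering R(i,j) via the rank-extension bound from the 17 conditions:

  R[1]: 0 0 0 0 0 1
  R[2]: 1 1 1 1 1 2
  R[3]: 1 1 1 1 2 3
  R[4]: 1 2 2 2 3 4
  R[5]: 1 2 2 3 4 5
  R[6]: 1 2 3 4 5 6

so w = (6, 1, 5, 2, 4, 3).

ℓ(w)=9; the 3 essential cells (i,j,r):

[(1, 5, 0), (3, 4, 1), (5, 3, 2)]


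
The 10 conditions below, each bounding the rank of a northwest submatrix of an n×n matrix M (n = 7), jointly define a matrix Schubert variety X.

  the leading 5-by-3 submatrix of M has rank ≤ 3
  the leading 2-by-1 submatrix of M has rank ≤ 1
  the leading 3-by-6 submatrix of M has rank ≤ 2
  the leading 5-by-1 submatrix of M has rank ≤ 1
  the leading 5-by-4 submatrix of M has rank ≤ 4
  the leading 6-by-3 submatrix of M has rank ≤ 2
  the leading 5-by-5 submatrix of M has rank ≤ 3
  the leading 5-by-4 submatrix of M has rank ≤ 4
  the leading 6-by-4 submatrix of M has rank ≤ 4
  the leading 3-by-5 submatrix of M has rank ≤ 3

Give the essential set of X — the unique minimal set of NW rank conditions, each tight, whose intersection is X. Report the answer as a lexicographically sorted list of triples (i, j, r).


Reconstructing r_w from the 10 given conditions:

  i=1: 1, 1, 1, 1, 1, 1, 1
  i=2: 1, 2, 2, 2, 2, 2, 2
  i=3: 1, 2, 2, 2, 2, 2, 3
  i=4: 1, 2, 2, 3, 3, 3, 4
  i=5: 1, 2, 2, 3, 3, 4, 5
  i=6: 1, 2, 2, 3, 4, 5, 6
  i=7: 1, 2, 3, 4, 5, 6, 7

so w = (1, 2, 7, 4, 6, 5, 3).

D(w) has 8 cells with 3 SE-corners; essential set:

[(3, 6, 2), (5, 5, 3), (6, 3, 2)]


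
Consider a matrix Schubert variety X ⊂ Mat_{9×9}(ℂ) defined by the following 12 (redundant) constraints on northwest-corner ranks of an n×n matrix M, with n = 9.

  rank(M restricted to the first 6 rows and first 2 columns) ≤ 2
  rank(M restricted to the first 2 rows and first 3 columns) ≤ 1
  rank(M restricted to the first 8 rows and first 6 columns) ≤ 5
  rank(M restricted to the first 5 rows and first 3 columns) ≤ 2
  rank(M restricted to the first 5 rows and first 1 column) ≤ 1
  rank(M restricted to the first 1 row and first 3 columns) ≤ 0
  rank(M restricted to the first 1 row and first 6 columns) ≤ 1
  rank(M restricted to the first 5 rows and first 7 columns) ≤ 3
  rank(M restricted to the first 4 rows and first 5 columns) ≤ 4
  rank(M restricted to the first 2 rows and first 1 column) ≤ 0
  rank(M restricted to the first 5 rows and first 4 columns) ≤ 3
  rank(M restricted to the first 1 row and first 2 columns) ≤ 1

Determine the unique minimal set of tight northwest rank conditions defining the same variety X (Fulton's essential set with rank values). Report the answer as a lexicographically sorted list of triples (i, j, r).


Reconstructing r_w from the 12 given conditions:

  R[1]: 0, 0, 0, 1, 1, 1, 1, 1, 1
  R[2]: 0, 1, 1, 2, 2, 2, 2, 2, 2
  R[3]: 1, 2, 2, 3, 3, 3, 3, 3, 3
  R[4]: 1, 2, 2, 3, 3, 3, 3, 4, 4
  R[5]: 1, 2, 2, 3, 3, 3, 3, 4, 5
  R[6]: 1, 2, 3, 4, 4, 4, 4, 5, 6
  R[7]: 1, 2, 3, 4, 5, 5, 5, 6, 7
  R[8]: 1, 2, 3, 4, 5, 5, 6, 7, 8
  R[9]: 1, 2, 3, 4, 5, 6, 7, 8, 9

second differences of R give the permutation w = (4, 2, 1, 8, 9, 3, 5, 7, 6).

ℓ(w)=13; the 5 essential cells (i,j,r):

[(1, 3, 0), (2, 1, 0), (5, 3, 2), (5, 7, 3), (8, 6, 5)]


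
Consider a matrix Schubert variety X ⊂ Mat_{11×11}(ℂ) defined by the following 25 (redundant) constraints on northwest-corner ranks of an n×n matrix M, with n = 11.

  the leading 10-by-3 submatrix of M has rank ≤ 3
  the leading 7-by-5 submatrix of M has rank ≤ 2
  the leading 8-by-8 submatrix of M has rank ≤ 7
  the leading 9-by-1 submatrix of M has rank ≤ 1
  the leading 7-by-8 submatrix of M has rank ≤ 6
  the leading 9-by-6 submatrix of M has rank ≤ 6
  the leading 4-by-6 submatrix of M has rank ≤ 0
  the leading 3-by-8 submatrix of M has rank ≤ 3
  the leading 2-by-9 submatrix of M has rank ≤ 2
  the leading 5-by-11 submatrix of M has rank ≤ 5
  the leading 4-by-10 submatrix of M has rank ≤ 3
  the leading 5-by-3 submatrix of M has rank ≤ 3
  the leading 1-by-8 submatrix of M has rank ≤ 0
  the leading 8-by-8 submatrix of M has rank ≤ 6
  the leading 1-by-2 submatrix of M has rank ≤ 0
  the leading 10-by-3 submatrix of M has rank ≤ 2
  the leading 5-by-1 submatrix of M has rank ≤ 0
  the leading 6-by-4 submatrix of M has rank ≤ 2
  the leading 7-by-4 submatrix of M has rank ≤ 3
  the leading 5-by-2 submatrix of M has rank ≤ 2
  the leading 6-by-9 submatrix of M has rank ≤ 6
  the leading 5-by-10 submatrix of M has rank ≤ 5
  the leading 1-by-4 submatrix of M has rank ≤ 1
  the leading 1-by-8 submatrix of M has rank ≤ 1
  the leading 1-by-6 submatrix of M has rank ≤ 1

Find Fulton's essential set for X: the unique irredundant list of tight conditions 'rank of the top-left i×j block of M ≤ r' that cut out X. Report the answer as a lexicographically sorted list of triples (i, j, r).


Propagating the 25 rank bounds to every northwest block:

  0 | 0 | 0 | 0 | 0 | 0 | 0 | 0 | 1 | 1 | 1
  0 | 0 | 0 | 0 | 0 | 0 | 1 | 1 | 2 | 2 | 2
  0 | 0 | 0 | 0 | 0 | 0 | 1 | 2 | 3 | 3 | 3
  0 | 0 | 0 | 0 | 0 | 0 | 1 | 2 | 3 | 3 | 4
  0 | 1 | 1 | 1 | 1 | 1 | 2 | 3 | 4 | 4 | 5
  1 | 2 | 2 | 2 | 2 | 2 | 3 | 4 | 5 | 5 | 6
  1 | 2 | 2 | 2 | 2 | 3 | 4 | 5 | 6 | 6 | 7
  1 | 2 | 2 | 3 | 3 | 4 | 5 | 6 | 7 | 7 | 8
  1 | 2 | 2 | 3 | 4 | 5 | 6 | 7 | 8 | 8 | 9
  1 | 2 | 2 | 3 | 4 | 5 | 6 | 7 | 8 | 9 | 10
  1 | 2 | 3 | 4 | 5 | 6 | 7 | 8 | 9 | 10 | 11

so w = (9, 7, 8, 11, 2, 1, 6, 4, 5, 10, 3).

6 SE-corners of the 34-cell Rothe diagram give Ess(w):

[(1, 8, 0), (4, 6, 0), (4, 10, 3), (5, 1, 0), (7, 5, 2), (10, 3, 2)]


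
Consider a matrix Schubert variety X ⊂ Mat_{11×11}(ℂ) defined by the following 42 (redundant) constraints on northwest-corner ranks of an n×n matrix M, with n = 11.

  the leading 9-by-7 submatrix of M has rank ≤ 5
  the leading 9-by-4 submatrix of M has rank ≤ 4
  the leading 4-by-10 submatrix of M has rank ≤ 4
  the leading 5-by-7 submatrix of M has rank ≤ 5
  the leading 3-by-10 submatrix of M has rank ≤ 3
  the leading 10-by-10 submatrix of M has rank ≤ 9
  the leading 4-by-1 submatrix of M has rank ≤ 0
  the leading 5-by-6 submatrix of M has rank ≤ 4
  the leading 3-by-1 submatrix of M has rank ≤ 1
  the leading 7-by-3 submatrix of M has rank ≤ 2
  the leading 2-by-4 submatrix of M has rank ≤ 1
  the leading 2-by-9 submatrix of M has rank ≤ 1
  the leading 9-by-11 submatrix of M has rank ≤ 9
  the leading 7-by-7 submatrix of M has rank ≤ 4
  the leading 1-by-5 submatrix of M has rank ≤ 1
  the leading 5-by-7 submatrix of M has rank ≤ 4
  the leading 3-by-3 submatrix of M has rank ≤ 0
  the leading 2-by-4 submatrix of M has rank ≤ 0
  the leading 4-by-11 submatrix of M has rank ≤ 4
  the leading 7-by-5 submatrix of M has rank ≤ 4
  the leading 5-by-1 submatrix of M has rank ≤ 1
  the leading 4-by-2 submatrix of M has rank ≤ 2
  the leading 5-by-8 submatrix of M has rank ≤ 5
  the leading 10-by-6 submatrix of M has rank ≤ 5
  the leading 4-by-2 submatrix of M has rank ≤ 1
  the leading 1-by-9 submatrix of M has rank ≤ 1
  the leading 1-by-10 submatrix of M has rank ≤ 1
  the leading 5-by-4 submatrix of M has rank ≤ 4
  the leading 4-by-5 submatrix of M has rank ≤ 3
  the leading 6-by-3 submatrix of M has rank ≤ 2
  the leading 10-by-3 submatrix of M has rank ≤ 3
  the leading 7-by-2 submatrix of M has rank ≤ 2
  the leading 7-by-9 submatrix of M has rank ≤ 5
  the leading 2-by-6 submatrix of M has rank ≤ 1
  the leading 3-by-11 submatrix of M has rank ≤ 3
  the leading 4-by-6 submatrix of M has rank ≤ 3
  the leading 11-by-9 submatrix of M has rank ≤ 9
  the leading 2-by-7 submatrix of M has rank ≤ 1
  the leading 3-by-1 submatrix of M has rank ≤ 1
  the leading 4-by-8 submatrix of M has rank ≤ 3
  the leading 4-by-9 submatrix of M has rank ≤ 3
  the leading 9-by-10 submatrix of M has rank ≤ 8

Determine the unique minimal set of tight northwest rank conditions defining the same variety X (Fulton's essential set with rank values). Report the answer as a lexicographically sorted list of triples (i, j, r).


Recovering R(i,j) via the rank-extension bound from the 42 conditions:

  row 1: 0 | 0 | 0 | 0 | 1 | 1 | 1 | 1 | 1 | 1 | 1
  row 2: 0 | 0 | 0 | 0 | 1 | 1 | 1 | 1 | 1 | 2 | 2
  row 3: 0 | 0 | 0 | 1 | 2 | 2 | 2 | 2 | 2 | 3 | 3
  row 4: 0 | 1 | 1 | 2 | 3 | 3 | 3 | 3 | 3 | 4 | 4
  row 5: 1 | 2 | 2 | 3 | 4 | 4 | 4 | 4 | 4 | 5 | 5
  row 6: 1 | 2 | 2 | 3 | 4 | 4 | 4 | 5 | 5 | 6 | 6
  row 7: 1 | 2 | 2 | 3 | 4 | 4 | 4 | 5 | 5 | 6 | 7
  row 8: 1 | 2 | 3 | 4 | 5 | 5 | 5 | 6 | 6 | 7 | 8
  row 9: 1 | 2 | 3 | 4 | 5 | 5 | 5 | 6 | 7 | 8 | 9
  row 10: 1 | 2 | 3 | 4 | 5 | 5 | 6 | 7 | 8 | 9 | 10
  row 11: 1 | 2 | 3 | 4 | 5 | 6 | 7 | 8 | 9 | 10 | 11

so w = (5, 10, 4, 2, 1, 8, 11, 3, 9, 7, 6).

|D(w)|=26, |Ess(w)|=9:

[(2, 4, 0), (2, 9, 1), (3, 3, 0), (4, 1, 0), (7, 3, 2), (7, 7, 4), (7, 9, 5), (9, 7, 5), (10, 6, 5)]
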